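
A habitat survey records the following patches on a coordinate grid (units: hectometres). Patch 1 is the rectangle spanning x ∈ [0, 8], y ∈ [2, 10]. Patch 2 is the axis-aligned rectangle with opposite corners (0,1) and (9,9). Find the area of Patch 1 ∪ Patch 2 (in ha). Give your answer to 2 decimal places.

By inclusion–exclusion:
Individual areas: |Patch 1| = 64, |Patch 2| = 72.
|Patch 1∩Patch 2|: x∈[0,8], y∈[2,9] → 8·7 = 56.
|Patch 1 ∪ Patch 2| = 136 − 56 = 80.00.

80.00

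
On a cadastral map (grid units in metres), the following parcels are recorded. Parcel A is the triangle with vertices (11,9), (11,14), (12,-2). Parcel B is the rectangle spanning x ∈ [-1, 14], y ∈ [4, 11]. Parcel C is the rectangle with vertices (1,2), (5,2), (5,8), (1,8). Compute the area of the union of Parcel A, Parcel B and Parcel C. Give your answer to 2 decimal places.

By inclusion–exclusion:
Individual areas: |Parcel A| = 2.5, |Parcel B| = 105, |Parcel C| = 24.
|Parcel A∩Parcel B| = 1.7074.
|Parcel A∩Parcel C| = 0.
|Parcel B∩Parcel C|: x∈[1,5], y∈[4,8] → 4·4 = 16.
|Parcel A∩Parcel B∩Parcel C| = 0.
|Parcel A ∪ Parcel B ∪ Parcel C| = 131.5 − 17.7074 + 0 = 113.79.

113.79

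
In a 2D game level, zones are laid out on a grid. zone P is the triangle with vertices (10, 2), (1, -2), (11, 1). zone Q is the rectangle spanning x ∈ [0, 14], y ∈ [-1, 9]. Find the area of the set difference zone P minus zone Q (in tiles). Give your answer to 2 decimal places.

|zone P| = 6.5, |zone P∩zone Q| = 5.9583.
|zone P ∖ zone Q| = |zone P| − |zone P∩zone Q| = 6.5 − 5.9583 = 0.54.

0.54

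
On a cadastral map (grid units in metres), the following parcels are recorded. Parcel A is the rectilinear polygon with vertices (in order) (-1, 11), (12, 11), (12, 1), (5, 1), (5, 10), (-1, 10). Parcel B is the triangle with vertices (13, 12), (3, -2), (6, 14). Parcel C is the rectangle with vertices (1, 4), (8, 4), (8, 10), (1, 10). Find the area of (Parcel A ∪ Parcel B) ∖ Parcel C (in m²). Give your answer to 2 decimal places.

|Parcel A ∪ Parcel B| = 98.4247.
|(Parcel A ∪ Parcel B) ∩ Parcel C| = 20.0417.
|(Parcel A ∪ Parcel B) ∖ Parcel C| = 98.4247 − 20.0417 = 78.38.

78.38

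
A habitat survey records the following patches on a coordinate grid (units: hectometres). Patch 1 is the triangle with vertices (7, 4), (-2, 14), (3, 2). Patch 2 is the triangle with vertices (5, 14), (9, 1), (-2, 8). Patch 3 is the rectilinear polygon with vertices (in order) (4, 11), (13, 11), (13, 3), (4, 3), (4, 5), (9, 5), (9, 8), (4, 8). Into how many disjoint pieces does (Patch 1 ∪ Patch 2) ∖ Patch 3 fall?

(Patch 1 ∪ Patch 2) ∖ Patch 3 splits into 2 disjoint pieces (area 49.1327, area 2.5275).

2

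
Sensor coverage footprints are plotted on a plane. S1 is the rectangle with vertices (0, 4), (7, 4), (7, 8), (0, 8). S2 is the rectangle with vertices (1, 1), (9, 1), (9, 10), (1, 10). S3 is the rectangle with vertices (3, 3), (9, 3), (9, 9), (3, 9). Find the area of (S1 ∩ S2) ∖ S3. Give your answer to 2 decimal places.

|S1 ∩ S2| = 24.
|(S1 ∩ S2) ∩ S3| = 16.
|(S1 ∩ S2) ∖ S3| = 24 − 16 = 8.00.

8.00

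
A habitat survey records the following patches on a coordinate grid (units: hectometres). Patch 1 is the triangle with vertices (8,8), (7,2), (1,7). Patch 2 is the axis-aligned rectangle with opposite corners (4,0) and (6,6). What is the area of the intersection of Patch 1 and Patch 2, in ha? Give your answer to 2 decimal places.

4.67

The intersection is the polygon with vertices (4,4.5), (4,6), (6,6), (6,2.833).
By the shoelace formula its area is 4.67.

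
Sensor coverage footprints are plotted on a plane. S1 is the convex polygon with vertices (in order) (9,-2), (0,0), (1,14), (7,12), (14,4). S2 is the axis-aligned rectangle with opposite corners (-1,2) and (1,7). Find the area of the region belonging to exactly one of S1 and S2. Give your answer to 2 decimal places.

|S1| = 145, |S2| = 10, |S1∩S2| = 3.3929.
|S1 △ S2| = |S1| + |S2| − 2·|S1∩S2| = 145 + 10 − 6.7857 = 148.21.

148.21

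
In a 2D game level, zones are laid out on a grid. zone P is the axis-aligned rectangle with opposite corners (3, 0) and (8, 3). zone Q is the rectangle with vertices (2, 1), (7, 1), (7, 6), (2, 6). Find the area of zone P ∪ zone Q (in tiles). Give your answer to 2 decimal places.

By inclusion–exclusion:
Individual areas: |zone P| = 15, |zone Q| = 25.
|zone P∩zone Q|: x∈[3,7], y∈[1,3] → 4·2 = 8.
|zone P ∪ zone Q| = 40 − 8 = 32.00.

32.00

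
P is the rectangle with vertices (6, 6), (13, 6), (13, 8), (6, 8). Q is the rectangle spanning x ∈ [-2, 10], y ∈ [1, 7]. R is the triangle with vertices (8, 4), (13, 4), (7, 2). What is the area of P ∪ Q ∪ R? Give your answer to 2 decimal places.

By inclusion–exclusion:
Individual areas: |P| = 14, |Q| = 72, |R| = 5.
|P∩Q|: x∈[6,10], y∈[6,7] → 4·1 = 4.
|P∩R| = 0.
|Q∩R| = 3.5.
|P∩Q∩R| = 0.
|P ∪ Q ∪ R| = 91 − 7.5 + 0 = 83.50.

83.50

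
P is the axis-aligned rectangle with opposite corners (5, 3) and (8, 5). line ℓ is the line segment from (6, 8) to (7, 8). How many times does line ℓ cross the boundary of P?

The segment lies entirely outside P and never meets its boundary.

0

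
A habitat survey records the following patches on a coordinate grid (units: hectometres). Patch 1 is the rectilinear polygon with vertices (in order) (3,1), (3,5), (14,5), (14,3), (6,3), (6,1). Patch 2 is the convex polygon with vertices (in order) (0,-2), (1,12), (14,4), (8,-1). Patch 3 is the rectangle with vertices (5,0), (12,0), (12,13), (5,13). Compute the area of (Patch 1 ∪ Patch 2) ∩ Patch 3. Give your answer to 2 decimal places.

48.43

The region (Patch 1 ∪ Patch 2) ∩ Patch 3 is the polygon with vertices (9.2,0), (5,0), (5,9.539), (12,5.231), (12,2.333).
By the shoelace formula its area is 48.43.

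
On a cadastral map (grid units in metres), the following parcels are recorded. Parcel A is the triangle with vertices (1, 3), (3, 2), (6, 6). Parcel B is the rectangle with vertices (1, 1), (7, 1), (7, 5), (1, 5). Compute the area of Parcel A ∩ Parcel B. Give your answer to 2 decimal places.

5.04

The intersection is the polygon with vertices (3,2), (1,3), (4.333,5), (5.25,5).
By the shoelace formula its area is 5.04.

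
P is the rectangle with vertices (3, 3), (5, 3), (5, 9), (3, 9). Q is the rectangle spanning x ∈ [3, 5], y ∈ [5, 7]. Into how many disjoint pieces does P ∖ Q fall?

2

P ∖ Q splits into 2 disjoint pieces (area 4, area 4).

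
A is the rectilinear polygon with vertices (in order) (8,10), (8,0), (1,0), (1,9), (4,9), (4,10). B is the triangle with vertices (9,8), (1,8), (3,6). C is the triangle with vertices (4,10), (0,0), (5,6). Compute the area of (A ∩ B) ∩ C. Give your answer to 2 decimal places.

3.16

The region (A ∩ B) ∩ C is the polygon with vertices (3,6), (2.571,6.429), (3.2,8), (4.5,8), (4.846,6.615).
By the shoelace formula its area is 3.16.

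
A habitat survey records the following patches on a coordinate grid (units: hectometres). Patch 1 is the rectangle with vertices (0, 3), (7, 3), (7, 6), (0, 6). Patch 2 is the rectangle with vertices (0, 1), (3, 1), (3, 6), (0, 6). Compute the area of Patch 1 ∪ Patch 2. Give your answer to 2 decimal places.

27.00

By inclusion–exclusion:
Individual areas: |Patch 1| = 21, |Patch 2| = 15.
|Patch 1∩Patch 2|: x∈[0,3], y∈[3,6] → 3·3 = 9.
|Patch 1 ∪ Patch 2| = 36 − 9 = 27.00.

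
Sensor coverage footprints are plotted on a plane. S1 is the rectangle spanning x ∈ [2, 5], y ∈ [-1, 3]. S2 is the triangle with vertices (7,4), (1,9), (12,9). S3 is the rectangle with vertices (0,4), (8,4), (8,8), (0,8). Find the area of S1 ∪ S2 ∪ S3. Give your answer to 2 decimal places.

58.40

By inclusion–exclusion:
Individual areas: |S1| = 12, |S2| = 27.5, |S3| = 32.
|S1∩S2| = 0.
|S1∩S3| = 0 (no overlap).
|S2∩S3| = 13.1.
|S1∩S2∩S3| = 0.
|S1 ∪ S2 ∪ S3| = 71.5 − 13.1 + 0 = 58.40.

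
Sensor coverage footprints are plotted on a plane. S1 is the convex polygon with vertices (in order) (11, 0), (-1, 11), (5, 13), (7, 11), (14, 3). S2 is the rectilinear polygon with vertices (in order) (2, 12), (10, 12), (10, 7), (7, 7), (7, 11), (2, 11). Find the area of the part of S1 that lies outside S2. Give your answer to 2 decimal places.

|S1| = 74.5, |S1∩S2| = 11.3571.
|S1 ∖ S2| = |S1| − |S1∩S2| = 74.5 − 11.3571 = 63.14.

63.14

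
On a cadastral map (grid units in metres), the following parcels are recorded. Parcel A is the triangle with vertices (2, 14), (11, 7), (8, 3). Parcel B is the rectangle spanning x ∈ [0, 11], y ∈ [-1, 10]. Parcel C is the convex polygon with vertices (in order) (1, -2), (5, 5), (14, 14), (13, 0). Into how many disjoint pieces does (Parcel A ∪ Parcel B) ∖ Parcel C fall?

(Parcel A ∪ Parcel B) ∖ Parcel C splits into 2 disjoint pieces (area 63.1364, area 1.3333).

2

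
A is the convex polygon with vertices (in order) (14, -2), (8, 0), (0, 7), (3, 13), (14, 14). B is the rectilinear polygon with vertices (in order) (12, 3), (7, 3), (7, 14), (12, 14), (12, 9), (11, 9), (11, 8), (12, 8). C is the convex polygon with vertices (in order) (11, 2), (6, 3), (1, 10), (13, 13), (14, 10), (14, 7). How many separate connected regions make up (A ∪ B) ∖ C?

2

(A ∪ B) ∖ C splits into 2 disjoint pieces (area 44.3529, area 23.3312).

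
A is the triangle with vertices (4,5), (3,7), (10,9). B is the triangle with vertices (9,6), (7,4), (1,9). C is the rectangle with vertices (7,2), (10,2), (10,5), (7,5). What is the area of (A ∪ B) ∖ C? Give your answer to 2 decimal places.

|A ∪ B| = 15.7695.
|(A ∪ B) ∩ C| = 0.5.
|(A ∪ B) ∖ C| = 15.7695 − 0.5 = 15.27.

15.27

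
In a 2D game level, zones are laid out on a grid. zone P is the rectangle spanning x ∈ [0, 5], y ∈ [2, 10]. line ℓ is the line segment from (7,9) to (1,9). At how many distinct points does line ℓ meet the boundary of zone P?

1

The segment meets the boundary at (5,9).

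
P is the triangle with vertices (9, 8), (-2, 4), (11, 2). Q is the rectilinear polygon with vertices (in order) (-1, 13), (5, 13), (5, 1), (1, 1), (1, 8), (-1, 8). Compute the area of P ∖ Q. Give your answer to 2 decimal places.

26.65

|P| = 37, |P∩Q| = 10.3497.
|P ∖ Q| = |P| − |P∩Q| = 37 − 10.3497 = 26.65.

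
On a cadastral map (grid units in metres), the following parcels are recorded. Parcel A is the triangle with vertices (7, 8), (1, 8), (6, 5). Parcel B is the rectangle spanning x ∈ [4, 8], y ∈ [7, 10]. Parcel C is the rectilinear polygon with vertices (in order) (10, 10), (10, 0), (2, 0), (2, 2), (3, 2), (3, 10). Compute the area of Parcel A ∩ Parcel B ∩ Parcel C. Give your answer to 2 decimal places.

2.83

The intersection is the polygon with vertices (6.667,7), (4,7), (4,8), (7,8).
By the shoelace formula its area is 2.83.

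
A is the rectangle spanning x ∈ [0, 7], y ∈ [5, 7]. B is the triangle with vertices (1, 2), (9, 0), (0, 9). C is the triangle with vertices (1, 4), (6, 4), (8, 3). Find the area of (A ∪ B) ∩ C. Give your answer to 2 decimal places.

1.33

The region (A ∪ B) ∩ C is the polygon with vertices (5.667,3.333), (1,4), (5,4).
By the shoelace formula its area is 1.33.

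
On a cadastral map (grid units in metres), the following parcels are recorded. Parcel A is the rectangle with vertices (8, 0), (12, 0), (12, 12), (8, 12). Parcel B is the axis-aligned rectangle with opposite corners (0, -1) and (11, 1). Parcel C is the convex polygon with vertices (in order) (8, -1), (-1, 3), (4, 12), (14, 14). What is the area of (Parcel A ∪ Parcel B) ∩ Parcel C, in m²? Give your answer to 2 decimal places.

36.50

The region (Parcel A ∪ Parcel B) ∩ Parcel C is the polygon with vertices (12,12), (12,9), (8,-1), (3.5,1), (8,1), (8,12).
By the shoelace formula its area is 36.50.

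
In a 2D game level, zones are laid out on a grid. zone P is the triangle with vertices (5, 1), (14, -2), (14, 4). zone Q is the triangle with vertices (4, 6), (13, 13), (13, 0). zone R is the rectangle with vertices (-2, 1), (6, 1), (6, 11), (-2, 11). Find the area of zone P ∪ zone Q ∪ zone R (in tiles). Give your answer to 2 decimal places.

By inclusion–exclusion:
Individual areas: |zone P| = 27, |zone Q| = 58.5, |zone R| = 80.
|zone P∩zone Q| = 6.7222.
|zone P∩zone R| = 0.1667.
|zone Q∩zone R| = 2.8889.
|zone P∩zone Q∩zone R| = 0.
|zone P ∪ zone Q ∪ zone R| = 165.5 − 9.7778 + 0 = 155.72.

155.72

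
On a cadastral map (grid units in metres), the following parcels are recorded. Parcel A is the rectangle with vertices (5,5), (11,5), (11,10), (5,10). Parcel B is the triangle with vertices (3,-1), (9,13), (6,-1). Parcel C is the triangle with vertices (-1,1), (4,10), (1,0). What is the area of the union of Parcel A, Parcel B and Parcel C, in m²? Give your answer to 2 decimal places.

56.61

By inclusion–exclusion:
Individual areas: |Parcel A| = 30, |Parcel B| = 21, |Parcel C| = 11.5.
|Parcel A∩Parcel B| = 5.8929.
|Parcel A∩Parcel C| = 0.
|Parcel B∩Parcel C| = 0.
|Parcel A∩Parcel B∩Parcel C| = 0.
|Parcel A ∪ Parcel B ∪ Parcel C| = 62.5 − 5.8929 + 0 = 56.61.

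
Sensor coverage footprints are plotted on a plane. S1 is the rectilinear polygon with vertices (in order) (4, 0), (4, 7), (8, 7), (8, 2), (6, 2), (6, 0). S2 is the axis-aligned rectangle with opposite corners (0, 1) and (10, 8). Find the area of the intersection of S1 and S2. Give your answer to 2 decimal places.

22.00

The intersection is the polygon with vertices (4,7), (8,7), (8,2), (6,2), (6,1), (4,1).
By the shoelace formula its area is 22.00.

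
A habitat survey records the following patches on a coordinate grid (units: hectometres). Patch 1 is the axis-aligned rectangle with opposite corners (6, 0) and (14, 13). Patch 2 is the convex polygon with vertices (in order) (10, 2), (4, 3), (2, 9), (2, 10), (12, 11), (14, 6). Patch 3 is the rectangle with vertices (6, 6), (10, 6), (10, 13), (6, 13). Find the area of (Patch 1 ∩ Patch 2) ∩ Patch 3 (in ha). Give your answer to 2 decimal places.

The region (Patch 1 ∩ Patch 2) ∩ Patch 3 is the polygon with vertices (10,10.8), (10,6), (6,6), (6,10.4).
By the shoelace formula its area is 18.40.

18.40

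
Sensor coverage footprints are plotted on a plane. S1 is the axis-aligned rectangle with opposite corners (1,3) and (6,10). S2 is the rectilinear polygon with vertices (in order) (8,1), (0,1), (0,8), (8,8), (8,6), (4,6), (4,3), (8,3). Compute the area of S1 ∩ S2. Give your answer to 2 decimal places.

19.00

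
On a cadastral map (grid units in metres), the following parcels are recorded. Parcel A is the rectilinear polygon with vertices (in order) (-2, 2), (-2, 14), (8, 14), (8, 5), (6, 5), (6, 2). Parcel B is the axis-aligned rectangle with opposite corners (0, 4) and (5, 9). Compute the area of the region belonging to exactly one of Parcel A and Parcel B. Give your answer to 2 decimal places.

|Parcel A| = 114, |Parcel B| = 25, |Parcel A∩Parcel B| = 25.
|Parcel A △ Parcel B| = |Parcel A| + |Parcel B| − 2·|Parcel A∩Parcel B| = 114 + 25 − 50 = 89.00.

89.00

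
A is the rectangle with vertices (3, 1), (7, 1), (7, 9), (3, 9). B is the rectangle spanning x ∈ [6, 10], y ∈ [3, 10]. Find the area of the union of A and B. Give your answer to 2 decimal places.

By inclusion–exclusion:
Individual areas: |A| = 32, |B| = 28.
|A∩B|: x∈[6,7], y∈[3,9] → 1·6 = 6.
|A ∪ B| = 60 − 6 = 54.00.

54.00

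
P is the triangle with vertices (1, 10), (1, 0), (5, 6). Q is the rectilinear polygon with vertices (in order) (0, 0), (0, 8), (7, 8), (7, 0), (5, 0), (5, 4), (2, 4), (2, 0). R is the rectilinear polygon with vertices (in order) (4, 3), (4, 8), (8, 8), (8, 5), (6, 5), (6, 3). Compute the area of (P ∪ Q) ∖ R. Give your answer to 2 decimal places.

|P ∪ Q| = 48.0833.
|(P ∪ Q) ∩ R| = 12.
|(P ∪ Q) ∖ R| = 48.0833 − 12 = 36.08.

36.08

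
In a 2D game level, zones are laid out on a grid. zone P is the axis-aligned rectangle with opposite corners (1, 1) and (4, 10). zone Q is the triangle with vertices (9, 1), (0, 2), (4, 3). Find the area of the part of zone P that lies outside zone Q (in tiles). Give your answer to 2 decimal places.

24.29

|zone P| = 27, |zone P∩zone Q| = 2.7083.
|zone P ∖ zone Q| = |zone P| − |zone P∩zone Q| = 27 − 2.7083 = 24.29.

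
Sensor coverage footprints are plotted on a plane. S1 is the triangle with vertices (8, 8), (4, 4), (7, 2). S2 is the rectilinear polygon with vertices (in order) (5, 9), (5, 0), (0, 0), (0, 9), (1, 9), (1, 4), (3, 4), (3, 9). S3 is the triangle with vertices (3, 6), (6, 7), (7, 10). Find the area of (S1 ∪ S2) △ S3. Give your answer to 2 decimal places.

45.50

|S1 ∪ S2| = 44.1667.
|(S1 ∪ S2) ∩ S3| = 1.3333.
|(S1 ∪ S2) △ S3| = 44.1667 + 4 − 2.6667 = 45.50.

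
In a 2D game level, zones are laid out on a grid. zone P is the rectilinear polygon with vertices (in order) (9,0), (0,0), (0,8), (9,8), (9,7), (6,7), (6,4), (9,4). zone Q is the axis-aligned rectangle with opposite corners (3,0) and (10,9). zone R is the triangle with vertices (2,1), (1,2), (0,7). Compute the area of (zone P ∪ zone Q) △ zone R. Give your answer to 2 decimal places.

|zone P ∪ zone Q| = 87.
|(zone P ∪ zone Q) ∩ zone R| = 2.
|(zone P ∪ zone Q) △ zone R| = 87 + 2 − 4 = 85.00.

85.00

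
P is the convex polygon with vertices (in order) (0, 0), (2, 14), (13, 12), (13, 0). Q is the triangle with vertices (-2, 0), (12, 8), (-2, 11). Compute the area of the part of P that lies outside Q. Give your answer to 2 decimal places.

108.07

|P| = 157, |P∩Q| = 48.9276.
|P ∖ Q| = |P| − |P∩Q| = 157 − 48.9276 = 108.07.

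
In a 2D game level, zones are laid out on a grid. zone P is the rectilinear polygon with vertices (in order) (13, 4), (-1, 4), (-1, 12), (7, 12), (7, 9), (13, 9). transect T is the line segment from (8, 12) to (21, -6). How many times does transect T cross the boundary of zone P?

2

The segment meets the boundary at (13,5.077), (10.167,9).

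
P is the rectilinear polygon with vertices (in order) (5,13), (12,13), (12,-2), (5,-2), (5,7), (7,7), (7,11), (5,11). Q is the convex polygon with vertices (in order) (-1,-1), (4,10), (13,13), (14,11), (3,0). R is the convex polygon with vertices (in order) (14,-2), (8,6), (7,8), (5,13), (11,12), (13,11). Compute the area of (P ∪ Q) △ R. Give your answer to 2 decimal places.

|P ∪ Q| = 141.8333.
|(P ∪ Q) ∩ R| = 46.9906.
|(P ∪ Q) △ R| = 141.8333 + 62.5 − 93.9812 = 110.35.

110.35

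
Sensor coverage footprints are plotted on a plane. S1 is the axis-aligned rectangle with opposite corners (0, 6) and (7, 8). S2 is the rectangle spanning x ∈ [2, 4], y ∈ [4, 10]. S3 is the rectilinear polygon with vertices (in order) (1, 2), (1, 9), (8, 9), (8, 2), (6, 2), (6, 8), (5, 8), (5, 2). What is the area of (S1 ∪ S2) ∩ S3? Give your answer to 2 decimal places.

|S1 ∪ S2| = 22.
|(S1 ∪ S2) ∩ S3| = 16.00.

16.00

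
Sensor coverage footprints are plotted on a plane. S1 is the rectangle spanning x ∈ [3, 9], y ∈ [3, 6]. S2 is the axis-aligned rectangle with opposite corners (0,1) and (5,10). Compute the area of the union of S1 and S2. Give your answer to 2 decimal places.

57.00

By inclusion–exclusion:
Individual areas: |S1| = 18, |S2| = 45.
|S1∩S2|: x∈[3,5], y∈[3,6] → 2·3 = 6.
|S1 ∪ S2| = 63 − 6 = 57.00.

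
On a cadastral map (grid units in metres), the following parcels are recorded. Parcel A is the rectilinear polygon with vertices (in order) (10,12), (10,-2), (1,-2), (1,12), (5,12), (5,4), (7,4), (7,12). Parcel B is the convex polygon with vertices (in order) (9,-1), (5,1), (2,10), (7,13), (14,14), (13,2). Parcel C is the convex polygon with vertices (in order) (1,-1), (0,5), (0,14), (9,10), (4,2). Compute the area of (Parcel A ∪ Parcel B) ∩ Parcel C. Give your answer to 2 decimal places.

The region (Parcel A ∪ Parcel B) ∩ Parcel C is the polygon with vertices (1,12), (4.5,12), (9,10), (4,2), (1,-1).
By the shoelace formula its area is 60.00.

60.00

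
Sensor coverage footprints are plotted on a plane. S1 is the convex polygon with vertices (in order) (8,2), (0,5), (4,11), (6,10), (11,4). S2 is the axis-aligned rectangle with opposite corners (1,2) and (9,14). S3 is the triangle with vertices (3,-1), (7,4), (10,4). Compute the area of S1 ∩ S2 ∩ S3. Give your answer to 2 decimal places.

The intersection is the polygon with vertices (9,3.286), (7.475,2.197), (6,2.75), (7,4), (9,4).
By the shoelace formula its area is 3.55.

3.55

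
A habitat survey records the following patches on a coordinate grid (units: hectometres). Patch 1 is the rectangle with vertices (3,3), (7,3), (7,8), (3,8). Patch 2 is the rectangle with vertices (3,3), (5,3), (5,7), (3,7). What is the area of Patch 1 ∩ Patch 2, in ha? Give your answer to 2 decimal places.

8.00

|Patch 1∩Patch 2|: x∈[3,5], y∈[3,7] → 2·4 = 8.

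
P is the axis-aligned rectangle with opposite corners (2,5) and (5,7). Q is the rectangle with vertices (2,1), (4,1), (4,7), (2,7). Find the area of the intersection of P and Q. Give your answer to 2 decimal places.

|P∩Q|: x∈[2,4], y∈[5,7] → 2·2 = 4.

4.00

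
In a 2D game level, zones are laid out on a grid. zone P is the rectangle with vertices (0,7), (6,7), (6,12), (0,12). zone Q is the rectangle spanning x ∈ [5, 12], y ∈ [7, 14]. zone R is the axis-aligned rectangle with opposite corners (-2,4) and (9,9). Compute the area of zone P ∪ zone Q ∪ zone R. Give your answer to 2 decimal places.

By inclusion–exclusion:
Individual areas: |zone P| = 30, |zone Q| = 49, |zone R| = 55.
|zone P∩zone Q|: x∈[5,6], y∈[7,12] → 1·5 = 5.
|zone P∩zone R|: x∈[0,6], y∈[7,9] → 6·2 = 12.
|zone Q∩zone R|: x∈[5,9], y∈[7,9] → 4·2 = 8.
|zone P∩zone Q∩zone R| = 2.
|zone P ∪ zone Q ∪ zone R| = 134 − 25 + 2 = 111.00.

111.00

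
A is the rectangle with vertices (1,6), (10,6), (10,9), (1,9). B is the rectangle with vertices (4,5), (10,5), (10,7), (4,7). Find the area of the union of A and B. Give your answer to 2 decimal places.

33.00

By inclusion–exclusion:
Individual areas: |A| = 27, |B| = 12.
|A∩B|: x∈[4,10], y∈[6,7] → 6·1 = 6.
|A ∪ B| = 39 − 6 = 33.00.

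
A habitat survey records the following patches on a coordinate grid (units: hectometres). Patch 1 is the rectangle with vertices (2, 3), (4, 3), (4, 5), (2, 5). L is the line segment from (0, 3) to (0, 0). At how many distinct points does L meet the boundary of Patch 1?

0

The segment lies entirely outside Patch 1 and never meets its boundary.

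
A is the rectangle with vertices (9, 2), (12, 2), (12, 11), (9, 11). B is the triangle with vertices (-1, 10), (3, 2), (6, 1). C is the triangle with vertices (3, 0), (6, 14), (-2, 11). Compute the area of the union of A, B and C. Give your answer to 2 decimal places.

By inclusion–exclusion:
Individual areas: |A| = 27, |B| = 10, |C| = 51.5.
|A∩B| = 0.
|A∩C| = 0.
|B∩C| = 7.296.
|A∩B∩C| = 0.
|A ∪ B ∪ C| = 88.5 − 7.296 + 0 = 81.20.

81.20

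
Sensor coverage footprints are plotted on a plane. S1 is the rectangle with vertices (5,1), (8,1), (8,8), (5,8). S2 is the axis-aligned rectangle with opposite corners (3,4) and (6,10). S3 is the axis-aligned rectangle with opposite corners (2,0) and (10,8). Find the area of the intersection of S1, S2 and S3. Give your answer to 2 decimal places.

4.00

The intersection is the polygon with vertices (6,8), (6,4), (5,4), (5,8).
By the shoelace formula its area is 4.00.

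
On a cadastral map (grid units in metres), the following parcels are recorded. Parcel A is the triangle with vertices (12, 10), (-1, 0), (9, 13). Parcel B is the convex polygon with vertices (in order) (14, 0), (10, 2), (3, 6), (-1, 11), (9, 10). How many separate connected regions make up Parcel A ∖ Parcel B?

Parcel A ∖ Parcel B splits into 2 disjoint pieces (area 10.2143, area 7.2618).

2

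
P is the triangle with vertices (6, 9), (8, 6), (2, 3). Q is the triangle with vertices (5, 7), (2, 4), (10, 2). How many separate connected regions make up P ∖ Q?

2

P ∖ Q splits into 2 disjoint pieces (area 5.6667, area 0.381).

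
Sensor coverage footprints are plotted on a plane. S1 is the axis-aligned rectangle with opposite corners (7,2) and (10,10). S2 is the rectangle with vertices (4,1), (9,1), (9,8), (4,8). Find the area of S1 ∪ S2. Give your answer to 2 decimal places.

47.00

By inclusion–exclusion:
Individual areas: |S1| = 24, |S2| = 35.
|S1∩S2|: x∈[7,9], y∈[2,8] → 2·6 = 12.
|S1 ∪ S2| = 59 − 12 = 47.00.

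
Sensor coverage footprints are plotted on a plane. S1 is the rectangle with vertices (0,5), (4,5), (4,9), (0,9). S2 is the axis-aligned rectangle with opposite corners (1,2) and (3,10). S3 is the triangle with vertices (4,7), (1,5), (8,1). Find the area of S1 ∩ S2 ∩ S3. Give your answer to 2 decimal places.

1.33

The intersection is the polygon with vertices (3,5), (1,5), (3,6.333).
By the shoelace formula its area is 1.33.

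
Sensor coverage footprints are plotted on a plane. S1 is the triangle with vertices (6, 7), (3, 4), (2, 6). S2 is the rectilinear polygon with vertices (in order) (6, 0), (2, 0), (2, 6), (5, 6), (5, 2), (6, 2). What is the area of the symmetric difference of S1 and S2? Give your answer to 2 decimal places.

|S1| = 4.5, |S2| = 20, |S1∩S2| = 3.
|S1 △ S2| = |S1| + |S2| − 2·|S1∩S2| = 4.5 + 20 − 6 = 18.50.

18.50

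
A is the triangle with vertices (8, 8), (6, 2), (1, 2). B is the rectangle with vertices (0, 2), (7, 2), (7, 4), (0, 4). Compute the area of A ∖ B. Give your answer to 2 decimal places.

|A| = 15, |A∩B| = 8.3333.
|A ∖ B| = |A| − |A∩B| = 15 − 8.3333 = 6.67.

6.67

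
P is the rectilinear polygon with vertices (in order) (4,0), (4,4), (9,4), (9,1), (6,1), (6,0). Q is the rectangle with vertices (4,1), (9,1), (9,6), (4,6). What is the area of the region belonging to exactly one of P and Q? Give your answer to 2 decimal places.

12.00

|P| = 17, |Q| = 25, |P∩Q| = 15.
|P △ Q| = |P| + |Q| − 2·|P∩Q| = 17 + 25 − 30 = 12.00.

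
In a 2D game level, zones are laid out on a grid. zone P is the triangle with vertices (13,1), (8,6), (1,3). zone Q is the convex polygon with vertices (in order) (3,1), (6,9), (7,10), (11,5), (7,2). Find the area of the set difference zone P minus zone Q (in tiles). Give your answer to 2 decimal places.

|zone P| = 25, |zone P∩zone Q| = 14.6189.
|zone P ∖ zone Q| = |zone P| − |zone P∩zone Q| = 25 − 14.6189 = 10.38.

10.38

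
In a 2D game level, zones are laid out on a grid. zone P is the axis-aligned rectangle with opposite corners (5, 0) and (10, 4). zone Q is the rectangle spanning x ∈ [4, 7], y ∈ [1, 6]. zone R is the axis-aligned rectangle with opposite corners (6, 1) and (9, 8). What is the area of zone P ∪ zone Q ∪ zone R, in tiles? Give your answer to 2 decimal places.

By inclusion–exclusion:
Individual areas: |zone P| = 20, |zone Q| = 15, |zone R| = 21.
|zone P∩zone Q|: x∈[5,7], y∈[1,4] → 2·3 = 6.
|zone P∩zone R|: x∈[6,9], y∈[1,4] → 3·3 = 9.
|zone Q∩zone R|: x∈[6,7], y∈[1,6] → 1·5 = 5.
|zone P∩zone Q∩zone R| = 3.
|zone P ∪ zone Q ∪ zone R| = 56 − 20 + 3 = 39.00.

39.00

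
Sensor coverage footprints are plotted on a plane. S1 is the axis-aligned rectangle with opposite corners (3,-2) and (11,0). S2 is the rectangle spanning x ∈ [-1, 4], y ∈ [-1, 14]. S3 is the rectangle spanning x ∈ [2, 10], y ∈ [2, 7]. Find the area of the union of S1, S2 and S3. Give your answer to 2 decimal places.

By inclusion–exclusion:
Individual areas: |S1| = 16, |S2| = 75, |S3| = 40.
|S1∩S2|: x∈[3,4], y∈[-1,0] → 1·1 = 1.
|S1∩S3| = 0 (no overlap).
|S2∩S3|: x∈[2,4], y∈[2,7] → 2·5 = 10.
|S1∩S2∩S3| = 0.
|S1 ∪ S2 ∪ S3| = 131 − 11 + 0 = 120.00.

120.00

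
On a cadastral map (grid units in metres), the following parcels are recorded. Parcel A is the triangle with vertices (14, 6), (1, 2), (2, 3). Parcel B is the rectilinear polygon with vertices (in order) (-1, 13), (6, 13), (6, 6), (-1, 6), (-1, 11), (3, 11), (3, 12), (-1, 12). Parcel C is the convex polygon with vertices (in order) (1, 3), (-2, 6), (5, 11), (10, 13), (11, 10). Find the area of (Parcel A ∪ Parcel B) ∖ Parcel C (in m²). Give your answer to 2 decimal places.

|Parcel A ∪ Parcel B| = 49.5.
|(Parcel A ∪ Parcel B) ∩ Parcel C| = 22.1643.
|(Parcel A ∪ Parcel B) ∖ Parcel C| = 49.5 − 22.1643 = 27.34.

27.34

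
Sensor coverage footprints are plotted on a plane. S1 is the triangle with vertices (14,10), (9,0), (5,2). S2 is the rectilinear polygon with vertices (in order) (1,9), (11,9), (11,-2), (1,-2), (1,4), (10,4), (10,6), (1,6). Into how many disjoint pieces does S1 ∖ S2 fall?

S1 ∖ S2 splits into 2 disjoint pieces (area 5, area 3.25).

2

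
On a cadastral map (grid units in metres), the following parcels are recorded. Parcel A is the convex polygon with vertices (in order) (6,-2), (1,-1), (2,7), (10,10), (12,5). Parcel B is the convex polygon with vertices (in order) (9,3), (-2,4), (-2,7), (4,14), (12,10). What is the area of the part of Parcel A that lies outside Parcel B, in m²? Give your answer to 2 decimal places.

|Parcel A| = 84.5, |Parcel A∩Parcel B| = 43.5581.
|Parcel A ∖ Parcel B| = |Parcel A| − |Parcel A∩Parcel B| = 84.5 − 43.5581 = 40.94.

40.94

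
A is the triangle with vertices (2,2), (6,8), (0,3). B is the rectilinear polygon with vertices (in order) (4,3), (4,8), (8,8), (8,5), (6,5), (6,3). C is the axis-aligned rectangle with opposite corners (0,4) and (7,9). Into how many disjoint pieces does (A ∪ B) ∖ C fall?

(A ∪ B) ∖ C splits into 3 disjoint pieces (area 3.7333, area 3, area 2).

3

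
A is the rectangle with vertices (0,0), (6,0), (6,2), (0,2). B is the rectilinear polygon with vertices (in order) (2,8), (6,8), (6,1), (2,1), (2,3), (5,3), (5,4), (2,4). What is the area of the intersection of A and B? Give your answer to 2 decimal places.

4.00

The intersection is the polygon with vertices (6,1), (2,1), (2,2), (6,2).
By the shoelace formula its area is 4.00.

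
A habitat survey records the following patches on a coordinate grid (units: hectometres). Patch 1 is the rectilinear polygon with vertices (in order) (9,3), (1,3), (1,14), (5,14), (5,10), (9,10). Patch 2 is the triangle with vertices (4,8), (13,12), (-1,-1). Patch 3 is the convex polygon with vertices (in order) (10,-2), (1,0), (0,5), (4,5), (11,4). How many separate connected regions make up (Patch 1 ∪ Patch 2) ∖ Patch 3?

2

(Patch 1 ∪ Patch 2) ∖ Patch 3 splits into 2 disjoint pieces (area 1.3078, area 61.7143).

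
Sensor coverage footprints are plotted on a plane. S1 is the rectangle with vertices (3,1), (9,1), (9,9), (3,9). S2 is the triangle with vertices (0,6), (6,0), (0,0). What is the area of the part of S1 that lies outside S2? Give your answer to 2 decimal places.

|S1| = 48, |S1∩S2| = 2.
|S1 ∖ S2| = |S1| − |S1∩S2| = 48 − 2 = 46.00.

46.00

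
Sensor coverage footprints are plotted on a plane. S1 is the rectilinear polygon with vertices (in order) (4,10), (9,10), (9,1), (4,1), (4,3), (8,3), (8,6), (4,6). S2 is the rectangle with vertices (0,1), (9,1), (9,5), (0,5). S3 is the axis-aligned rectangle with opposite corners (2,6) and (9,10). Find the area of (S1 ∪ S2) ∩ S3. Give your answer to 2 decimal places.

The region (S1 ∪ S2) ∩ S3 is the polygon with vertices (9,6), (8,6), (4,6), (4,10), (9,10).
By the shoelace formula its area is 20.00.

20.00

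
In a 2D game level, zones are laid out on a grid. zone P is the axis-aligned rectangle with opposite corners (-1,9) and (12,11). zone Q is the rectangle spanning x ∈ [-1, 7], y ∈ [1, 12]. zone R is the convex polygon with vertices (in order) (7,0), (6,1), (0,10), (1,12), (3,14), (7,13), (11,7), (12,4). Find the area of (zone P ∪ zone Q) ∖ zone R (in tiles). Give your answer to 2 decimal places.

45.00

|zone P ∪ zone Q| = 98.
|(zone P ∪ zone Q) ∩ zone R| = 53.
|(zone P ∪ zone Q) ∖ zone R| = 98 − 53 = 45.00.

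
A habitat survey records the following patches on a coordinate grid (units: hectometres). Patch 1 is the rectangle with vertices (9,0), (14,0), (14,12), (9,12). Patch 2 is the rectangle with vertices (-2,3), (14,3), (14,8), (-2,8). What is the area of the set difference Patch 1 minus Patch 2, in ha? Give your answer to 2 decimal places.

35.00

|Patch 1∩Patch 2|: x∈[9,14], y∈[3,8] → 5·5 = 25.
|Patch 1| = 60.
|Patch 1 ∖ Patch 2| = |Patch 1| − |Patch 1∩Patch 2| = 60 − 25 = 35.00.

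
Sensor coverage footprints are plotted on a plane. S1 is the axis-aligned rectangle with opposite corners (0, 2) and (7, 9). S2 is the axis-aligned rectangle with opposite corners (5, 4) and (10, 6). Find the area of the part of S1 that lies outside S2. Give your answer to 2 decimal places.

|S1∩S2|: x∈[5,7], y∈[4,6] → 2·2 = 4.
|S1| = 49.
|S1 ∖ S2| = |S1| − |S1∩S2| = 49 − 4 = 45.00.

45.00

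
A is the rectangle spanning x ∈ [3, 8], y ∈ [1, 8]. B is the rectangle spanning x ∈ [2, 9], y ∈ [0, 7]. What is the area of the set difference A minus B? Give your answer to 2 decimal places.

|A∩B|: x∈[3,8], y∈[1,7] → 5·6 = 30.
|A| = 35.
|A ∖ B| = |A| − |A∩B| = 35 − 30 = 5.00.

5.00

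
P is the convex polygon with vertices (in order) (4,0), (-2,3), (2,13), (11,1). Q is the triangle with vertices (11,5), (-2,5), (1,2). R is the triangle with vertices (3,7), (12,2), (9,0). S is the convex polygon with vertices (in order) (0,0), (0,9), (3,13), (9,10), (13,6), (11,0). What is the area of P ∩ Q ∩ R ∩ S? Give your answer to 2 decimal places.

The intersection is the polygon with vertices (8.143,4.143), (6,3.5), (4.714,5), (6.6,5).
By the shoelace formula its area is 2.83.

2.83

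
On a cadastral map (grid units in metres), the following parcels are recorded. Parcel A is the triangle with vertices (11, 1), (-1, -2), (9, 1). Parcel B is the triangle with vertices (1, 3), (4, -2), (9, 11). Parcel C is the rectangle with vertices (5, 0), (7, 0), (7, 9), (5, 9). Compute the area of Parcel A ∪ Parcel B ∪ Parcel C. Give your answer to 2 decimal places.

By inclusion–exclusion:
Individual areas: |Parcel A| = 3, |Parcel B| = 32, |Parcel C| = 18.
|Parcel A∩Parcel B| = 0.3211.
|Parcel A∩Parcel C| = 0.2667.
|Parcel B∩Parcel C| = 9.6.
|Parcel A∩Parcel B∩Parcel C| = 0.
|Parcel A ∪ Parcel B ∪ Parcel C| = 53 − 10.1878 + 0 = 42.81.

42.81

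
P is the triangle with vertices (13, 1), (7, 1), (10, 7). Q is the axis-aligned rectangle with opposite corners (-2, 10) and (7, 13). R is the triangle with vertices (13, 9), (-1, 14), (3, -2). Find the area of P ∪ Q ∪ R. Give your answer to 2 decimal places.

By inclusion–exclusion:
Individual areas: |P| = 18, |Q| = 27, |R| = 102.
|P∩Q| = 0.
|P∩R| = 1.2115.
|Q∩R| = 17.2964.
|P∩Q∩R| = 0.
|P ∪ Q ∪ R| = 147 − 18.5079 + 0 = 128.49.

128.49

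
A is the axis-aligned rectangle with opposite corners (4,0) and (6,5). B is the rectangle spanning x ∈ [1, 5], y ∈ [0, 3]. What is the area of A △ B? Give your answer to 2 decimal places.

|A∩B|: x∈[4,5], y∈[0,3] → 1·3 = 3.
|A △ B| = |A| + |B| − 2·|A∩B| = 10 + 12 − 6 = 16.00.

16.00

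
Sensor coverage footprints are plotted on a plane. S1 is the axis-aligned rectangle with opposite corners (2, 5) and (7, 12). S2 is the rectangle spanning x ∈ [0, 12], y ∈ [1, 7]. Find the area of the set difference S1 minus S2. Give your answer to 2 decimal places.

25.00

|S1∩S2|: x∈[2,7], y∈[5,7] → 5·2 = 10.
|S1| = 35.
|S1 ∖ S2| = |S1| − |S1∩S2| = 35 − 10 = 25.00.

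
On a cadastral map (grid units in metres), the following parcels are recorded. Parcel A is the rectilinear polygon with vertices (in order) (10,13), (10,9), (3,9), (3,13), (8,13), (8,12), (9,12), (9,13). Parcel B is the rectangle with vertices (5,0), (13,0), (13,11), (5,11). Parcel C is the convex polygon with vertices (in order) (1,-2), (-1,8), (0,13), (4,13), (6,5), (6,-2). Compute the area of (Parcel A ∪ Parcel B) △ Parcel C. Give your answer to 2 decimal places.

163.50

|Parcel A ∪ Parcel B| = 105.
|(Parcel A ∪ Parcel B) ∩ Parcel C| = 13.
|(Parcel A ∪ Parcel B) △ Parcel C| = 105 + 84.5 − 26 = 163.50.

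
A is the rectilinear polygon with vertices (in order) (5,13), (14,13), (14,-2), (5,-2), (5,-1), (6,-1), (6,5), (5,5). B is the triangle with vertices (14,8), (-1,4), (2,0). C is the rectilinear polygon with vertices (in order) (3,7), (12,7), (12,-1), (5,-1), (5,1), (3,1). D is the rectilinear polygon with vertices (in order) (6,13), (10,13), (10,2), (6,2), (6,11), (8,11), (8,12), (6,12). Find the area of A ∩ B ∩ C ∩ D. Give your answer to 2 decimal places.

The intersection is the polygon with vertices (10,6.933), (10,5.333), (6,2.667), (6,5), (6,5.867).
By the shoelace formula its area is 9.60.

9.60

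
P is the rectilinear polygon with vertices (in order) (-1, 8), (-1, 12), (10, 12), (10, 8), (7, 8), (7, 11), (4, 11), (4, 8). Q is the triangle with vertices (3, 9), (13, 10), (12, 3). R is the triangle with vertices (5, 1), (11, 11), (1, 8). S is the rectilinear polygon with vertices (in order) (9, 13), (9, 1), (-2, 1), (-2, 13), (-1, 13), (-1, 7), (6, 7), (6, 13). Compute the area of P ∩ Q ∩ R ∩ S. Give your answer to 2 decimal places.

3.00

The intersection is the polygon with vertices (7,9.4), (9,9.6), (9,8), (7,8).
By the shoelace formula its area is 3.00.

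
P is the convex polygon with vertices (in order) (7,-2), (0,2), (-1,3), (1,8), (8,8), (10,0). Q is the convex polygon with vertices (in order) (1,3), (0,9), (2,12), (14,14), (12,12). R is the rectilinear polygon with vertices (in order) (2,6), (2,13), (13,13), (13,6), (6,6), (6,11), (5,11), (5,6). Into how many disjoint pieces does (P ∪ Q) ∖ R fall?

(P ∪ Q) ∖ R splits into 2 disjoint pieces (area 73.5294, area 2.5).

2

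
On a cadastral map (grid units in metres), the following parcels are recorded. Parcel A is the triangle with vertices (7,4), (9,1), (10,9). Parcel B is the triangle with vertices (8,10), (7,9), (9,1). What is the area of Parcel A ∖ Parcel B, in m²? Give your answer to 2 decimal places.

|Parcel A| = 9.5, |Parcel A∩Parcel B| = 1.659.
|Parcel A ∖ Parcel B| = |Parcel A| − |Parcel A∩Parcel B| = 9.5 − 1.659 = 7.84.

7.84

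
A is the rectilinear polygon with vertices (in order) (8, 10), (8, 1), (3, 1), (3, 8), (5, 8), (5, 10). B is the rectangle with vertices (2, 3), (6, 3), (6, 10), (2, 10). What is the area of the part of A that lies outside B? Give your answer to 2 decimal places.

|A| = 41, |A∩B| = 17.
|A ∖ B| = |A| − |A∩B| = 41 − 17 = 24.00.

24.00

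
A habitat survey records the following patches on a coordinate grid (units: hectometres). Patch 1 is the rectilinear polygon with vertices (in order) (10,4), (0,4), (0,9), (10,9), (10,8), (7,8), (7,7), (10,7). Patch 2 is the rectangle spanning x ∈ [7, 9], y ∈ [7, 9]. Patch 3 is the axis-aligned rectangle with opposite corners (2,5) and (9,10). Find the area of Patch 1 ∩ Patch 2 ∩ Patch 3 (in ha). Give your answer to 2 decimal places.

2.00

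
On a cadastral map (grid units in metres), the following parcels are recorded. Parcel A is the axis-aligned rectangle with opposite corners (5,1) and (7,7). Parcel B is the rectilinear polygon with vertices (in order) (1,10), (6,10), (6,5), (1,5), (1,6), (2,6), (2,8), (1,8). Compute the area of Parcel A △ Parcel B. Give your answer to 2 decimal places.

31.00

|Parcel A| = 12, |Parcel B| = 23, |Parcel A∩Parcel B| = 2.
|Parcel A △ Parcel B| = |Parcel A| + |Parcel B| − 2·|Parcel A∩Parcel B| = 12 + 23 − 4 = 31.00.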